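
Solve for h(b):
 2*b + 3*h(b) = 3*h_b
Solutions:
 h(b) = C1*exp(b) - 2*b/3 - 2/3


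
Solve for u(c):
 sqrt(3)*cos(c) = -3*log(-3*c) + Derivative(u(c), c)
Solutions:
 u(c) = C1 + 3*c*log(-c) - 3*c + 3*c*log(3) + sqrt(3)*sin(c)


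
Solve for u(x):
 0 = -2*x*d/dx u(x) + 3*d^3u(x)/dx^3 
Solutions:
 u(x) = C1 + Integral(C2*airyai(2^(1/3)*3^(2/3)*x/3) + C3*airybi(2^(1/3)*3^(2/3)*x/3), x)


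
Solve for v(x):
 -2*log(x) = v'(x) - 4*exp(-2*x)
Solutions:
 v(x) = C1 - 2*x*log(x) + 2*x - 2*exp(-2*x)


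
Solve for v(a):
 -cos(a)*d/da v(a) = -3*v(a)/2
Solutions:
 v(a) = C1*(sin(a) + 1)^(3/4)/(sin(a) - 1)^(3/4)


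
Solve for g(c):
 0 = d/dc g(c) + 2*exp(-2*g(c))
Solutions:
 g(c) = log(-sqrt(C1 - 4*c))
 g(c) = log(C1 - 4*c)/2


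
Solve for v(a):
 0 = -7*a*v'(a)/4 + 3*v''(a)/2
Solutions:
 v(a) = C1 + C2*erfi(sqrt(21)*a/6)


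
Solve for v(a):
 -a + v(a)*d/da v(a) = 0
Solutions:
 v(a) = -sqrt(C1 + a^2)
 v(a) = sqrt(C1 + a^2)


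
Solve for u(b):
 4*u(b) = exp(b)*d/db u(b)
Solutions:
 u(b) = C1*exp(-4*exp(-b))


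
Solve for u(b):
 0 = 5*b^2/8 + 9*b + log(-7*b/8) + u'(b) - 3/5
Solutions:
 u(b) = C1 - 5*b^3/24 - 9*b^2/2 - b*log(-b) + b*(-log(7) + 8/5 + 3*log(2))


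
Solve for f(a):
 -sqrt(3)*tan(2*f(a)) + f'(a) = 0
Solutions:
 f(a) = -asin(C1*exp(2*sqrt(3)*a))/2 + pi/2
 f(a) = asin(C1*exp(2*sqrt(3)*a))/2


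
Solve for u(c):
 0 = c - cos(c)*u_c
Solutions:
 u(c) = C1 + Integral(c/cos(c), c)


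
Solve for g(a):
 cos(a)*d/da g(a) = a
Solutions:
 g(a) = C1 + Integral(a/cos(a), a)


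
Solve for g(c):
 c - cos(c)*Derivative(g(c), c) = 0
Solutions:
 g(c) = C1 + Integral(c/cos(c), c)


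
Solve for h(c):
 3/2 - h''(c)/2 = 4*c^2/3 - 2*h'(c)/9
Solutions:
 h(c) = C1 + C2*exp(4*c/9) + 2*c^3 + 27*c^2/2 + 54*c


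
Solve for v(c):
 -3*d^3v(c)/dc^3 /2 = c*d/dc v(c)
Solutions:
 v(c) = C1 + Integral(C2*airyai(-2^(1/3)*3^(2/3)*c/3) + C3*airybi(-2^(1/3)*3^(2/3)*c/3), c)


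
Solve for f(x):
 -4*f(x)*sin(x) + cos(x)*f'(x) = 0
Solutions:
 f(x) = C1/cos(x)^4


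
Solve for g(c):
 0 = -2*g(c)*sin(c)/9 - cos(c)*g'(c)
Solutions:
 g(c) = C1*cos(c)^(2/9)


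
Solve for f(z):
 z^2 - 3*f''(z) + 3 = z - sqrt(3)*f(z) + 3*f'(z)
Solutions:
 f(z) = C1*exp(z*(-3 + sqrt(3)*sqrt(3 + 4*sqrt(3)))/6) + C2*exp(-z*(3 + sqrt(3)*sqrt(3 + 4*sqrt(3)))/6) - sqrt(3)*z^2/3 - 2*z + sqrt(3)*z/3 - 3*sqrt(3) - 1


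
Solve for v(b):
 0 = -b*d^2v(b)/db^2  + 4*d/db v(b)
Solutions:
 v(b) = C1 + C2*b^5


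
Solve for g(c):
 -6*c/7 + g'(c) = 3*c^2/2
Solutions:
 g(c) = C1 + c^3/2 + 3*c^2/7


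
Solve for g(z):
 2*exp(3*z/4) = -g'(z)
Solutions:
 g(z) = C1 - 8*exp(3*z/4)/3


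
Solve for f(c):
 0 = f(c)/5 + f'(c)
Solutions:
 f(c) = C1*exp(-c/5)


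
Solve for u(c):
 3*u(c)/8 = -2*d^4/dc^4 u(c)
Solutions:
 u(c) = (C1*sin(sqrt(2)*3^(1/4)*c/4) + C2*cos(sqrt(2)*3^(1/4)*c/4))*exp(-sqrt(2)*3^(1/4)*c/4) + (C3*sin(sqrt(2)*3^(1/4)*c/4) + C4*cos(sqrt(2)*3^(1/4)*c/4))*exp(sqrt(2)*3^(1/4)*c/4)


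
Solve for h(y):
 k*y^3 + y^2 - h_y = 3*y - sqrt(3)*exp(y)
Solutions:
 h(y) = C1 + k*y^4/4 + y^3/3 - 3*y^2/2 + sqrt(3)*exp(y)


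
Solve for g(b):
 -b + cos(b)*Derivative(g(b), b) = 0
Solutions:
 g(b) = C1 + Integral(b/cos(b), b)


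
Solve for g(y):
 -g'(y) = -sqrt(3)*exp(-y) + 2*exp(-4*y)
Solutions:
 g(y) = C1 - sqrt(3)*exp(-y) + exp(-4*y)/2


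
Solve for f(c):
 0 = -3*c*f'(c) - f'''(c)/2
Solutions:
 f(c) = C1 + Integral(C2*airyai(-6^(1/3)*c) + C3*airybi(-6^(1/3)*c), c)


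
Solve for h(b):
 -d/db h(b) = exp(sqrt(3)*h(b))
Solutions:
 h(b) = sqrt(3)*(2*log(1/(C1 + b)) - log(3))/6


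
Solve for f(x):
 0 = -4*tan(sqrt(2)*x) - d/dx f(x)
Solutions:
 f(x) = C1 + 2*sqrt(2)*log(cos(sqrt(2)*x))


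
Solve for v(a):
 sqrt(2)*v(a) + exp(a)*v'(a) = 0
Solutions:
 v(a) = C1*exp(sqrt(2)*exp(-a))


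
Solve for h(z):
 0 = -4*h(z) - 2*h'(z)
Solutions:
 h(z) = C1*exp(-2*z)


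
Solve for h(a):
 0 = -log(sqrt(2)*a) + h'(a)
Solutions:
 h(a) = C1 + a*log(a) - a + a*log(2)/2


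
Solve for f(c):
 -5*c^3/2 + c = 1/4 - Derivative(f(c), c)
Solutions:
 f(c) = C1 + 5*c^4/8 - c^2/2 + c/4


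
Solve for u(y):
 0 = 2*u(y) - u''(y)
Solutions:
 u(y) = C1*exp(-sqrt(2)*y) + C2*exp(sqrt(2)*y)


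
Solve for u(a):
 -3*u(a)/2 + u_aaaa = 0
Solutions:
 u(a) = C1*exp(-2^(3/4)*3^(1/4)*a/2) + C2*exp(2^(3/4)*3^(1/4)*a/2) + C3*sin(2^(3/4)*3^(1/4)*a/2) + C4*cos(2^(3/4)*3^(1/4)*a/2)


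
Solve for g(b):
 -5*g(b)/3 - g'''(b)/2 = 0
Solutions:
 g(b) = C3*exp(-10^(1/3)*3^(2/3)*b/3) + (C1*sin(10^(1/3)*3^(1/6)*b/2) + C2*cos(10^(1/3)*3^(1/6)*b/2))*exp(10^(1/3)*3^(2/3)*b/6)


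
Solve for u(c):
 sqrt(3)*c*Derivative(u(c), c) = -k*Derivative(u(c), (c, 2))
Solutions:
 u(c) = C1 + C2*sqrt(k)*erf(sqrt(2)*3^(1/4)*c*sqrt(1/k)/2)


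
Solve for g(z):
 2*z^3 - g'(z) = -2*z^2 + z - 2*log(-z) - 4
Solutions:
 g(z) = C1 + z^4/2 + 2*z^3/3 - z^2/2 + 2*z*log(-z) + 2*z


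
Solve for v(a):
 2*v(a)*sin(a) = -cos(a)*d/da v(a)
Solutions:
 v(a) = C1*cos(a)^2


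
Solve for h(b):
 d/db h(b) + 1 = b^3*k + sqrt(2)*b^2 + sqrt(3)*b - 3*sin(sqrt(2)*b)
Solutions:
 h(b) = C1 + b^4*k/4 + sqrt(2)*b^3/3 + sqrt(3)*b^2/2 - b + 3*sqrt(2)*cos(sqrt(2)*b)/2


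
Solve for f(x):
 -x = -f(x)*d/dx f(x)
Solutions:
 f(x) = -sqrt(C1 + x^2)
 f(x) = sqrt(C1 + x^2)


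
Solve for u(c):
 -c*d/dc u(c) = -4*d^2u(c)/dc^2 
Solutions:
 u(c) = C1 + C2*erfi(sqrt(2)*c/4)


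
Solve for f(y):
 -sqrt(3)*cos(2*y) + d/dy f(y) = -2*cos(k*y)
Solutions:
 f(y) = C1 + sqrt(3)*sin(2*y)/2 - 2*sin(k*y)/k


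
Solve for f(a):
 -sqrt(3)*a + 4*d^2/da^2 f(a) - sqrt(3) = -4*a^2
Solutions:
 f(a) = C1 + C2*a - a^4/12 + sqrt(3)*a^3/24 + sqrt(3)*a^2/8


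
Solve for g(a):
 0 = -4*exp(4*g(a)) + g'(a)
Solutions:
 g(a) = log(-(-1/(C1 + 16*a))^(1/4))
 g(a) = log(-1/(C1 + 16*a))/4
 g(a) = log(-I*(-1/(C1 + 16*a))^(1/4))
 g(a) = log(I*(-1/(C1 + 16*a))^(1/4))


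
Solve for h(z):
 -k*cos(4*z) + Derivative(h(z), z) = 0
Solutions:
 h(z) = C1 + k*sin(4*z)/4


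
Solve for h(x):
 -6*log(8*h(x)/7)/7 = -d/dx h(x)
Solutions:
 -7*Integral(1/(log(_y) - log(7) + 3*log(2)), (_y, h(x)))/6 = C1 - x


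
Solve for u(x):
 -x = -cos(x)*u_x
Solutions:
 u(x) = C1 + Integral(x/cos(x), x)


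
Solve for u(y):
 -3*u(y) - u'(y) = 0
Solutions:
 u(y) = C1*exp(-3*y)


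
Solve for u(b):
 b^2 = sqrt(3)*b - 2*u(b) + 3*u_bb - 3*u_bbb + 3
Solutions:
 u(b) = C1*exp(b*((3*sqrt(7) + 8)^(-1/3) + 2 + (3*sqrt(7) + 8)^(1/3))/6)*sin(sqrt(3)*b*(-(3*sqrt(7) + 8)^(1/3) + (3*sqrt(7) + 8)^(-1/3))/6) + C2*exp(b*((3*sqrt(7) + 8)^(-1/3) + 2 + (3*sqrt(7) + 8)^(1/3))/6)*cos(sqrt(3)*b*(-(3*sqrt(7) + 8)^(1/3) + (3*sqrt(7) + 8)^(-1/3))/6) + C3*exp(b*(-(3*sqrt(7) + 8)^(1/3) - 1/(3*sqrt(7) + 8)^(1/3) + 1)/3) - b^2/2 + sqrt(3)*b/2


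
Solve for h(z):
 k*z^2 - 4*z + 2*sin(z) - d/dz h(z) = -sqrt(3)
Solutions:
 h(z) = C1 + k*z^3/3 - 2*z^2 + sqrt(3)*z - 2*cos(z)


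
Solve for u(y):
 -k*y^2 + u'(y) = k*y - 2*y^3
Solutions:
 u(y) = C1 + k*y^3/3 + k*y^2/2 - y^4/2


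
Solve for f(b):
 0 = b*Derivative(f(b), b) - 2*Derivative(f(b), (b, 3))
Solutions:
 f(b) = C1 + Integral(C2*airyai(2^(2/3)*b/2) + C3*airybi(2^(2/3)*b/2), b)


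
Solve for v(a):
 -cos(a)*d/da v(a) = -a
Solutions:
 v(a) = C1 + Integral(a/cos(a), a)


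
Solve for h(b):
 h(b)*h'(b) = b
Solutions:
 h(b) = -sqrt(C1 + b^2)
 h(b) = sqrt(C1 + b^2)


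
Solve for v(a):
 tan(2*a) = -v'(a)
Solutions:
 v(a) = C1 + log(cos(2*a))/2


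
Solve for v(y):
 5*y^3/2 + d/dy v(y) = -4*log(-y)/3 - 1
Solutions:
 v(y) = C1 - 5*y^4/8 - 4*y*log(-y)/3 + y/3


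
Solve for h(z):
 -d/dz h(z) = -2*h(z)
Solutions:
 h(z) = C1*exp(2*z)


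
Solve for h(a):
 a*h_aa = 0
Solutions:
 h(a) = C1 + C2*a


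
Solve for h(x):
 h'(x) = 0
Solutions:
 h(x) = C1


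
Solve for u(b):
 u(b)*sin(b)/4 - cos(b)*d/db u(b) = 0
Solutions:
 u(b) = C1/cos(b)^(1/4)


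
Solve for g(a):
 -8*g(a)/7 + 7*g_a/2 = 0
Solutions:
 g(a) = C1*exp(16*a/49)


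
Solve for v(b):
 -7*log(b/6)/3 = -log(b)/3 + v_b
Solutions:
 v(b) = C1 - 2*b*log(b) + 2*b + 7*b*log(6)/3


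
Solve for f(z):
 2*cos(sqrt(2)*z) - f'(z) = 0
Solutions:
 f(z) = C1 + sqrt(2)*sin(sqrt(2)*z)


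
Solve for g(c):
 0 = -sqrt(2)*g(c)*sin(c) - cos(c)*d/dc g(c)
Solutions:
 g(c) = C1*cos(c)^(sqrt(2))


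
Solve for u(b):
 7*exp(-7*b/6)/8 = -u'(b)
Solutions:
 u(b) = C1 + 3*exp(-7*b/6)/4


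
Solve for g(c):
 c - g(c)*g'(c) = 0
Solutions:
 g(c) = -sqrt(C1 + c^2)
 g(c) = sqrt(C1 + c^2)


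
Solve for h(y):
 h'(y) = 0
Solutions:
 h(y) = C1


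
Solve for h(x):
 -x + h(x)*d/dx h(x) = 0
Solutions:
 h(x) = -sqrt(C1 + x^2)
 h(x) = sqrt(C1 + x^2)


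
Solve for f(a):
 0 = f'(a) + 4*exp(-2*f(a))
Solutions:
 f(a) = log(-sqrt(C1 - 8*a))
 f(a) = log(C1 - 8*a)/2


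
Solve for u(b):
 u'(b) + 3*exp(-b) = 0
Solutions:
 u(b) = C1 + 3*exp(-b)


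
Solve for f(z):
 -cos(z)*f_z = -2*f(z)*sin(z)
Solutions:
 f(z) = C1/cos(z)^2


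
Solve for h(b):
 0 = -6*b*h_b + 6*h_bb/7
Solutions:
 h(b) = C1 + C2*erfi(sqrt(14)*b/2)


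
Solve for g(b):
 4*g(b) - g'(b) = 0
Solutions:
 g(b) = C1*exp(4*b)


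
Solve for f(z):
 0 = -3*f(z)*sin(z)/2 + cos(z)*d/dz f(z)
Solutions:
 f(z) = C1/cos(z)^(3/2)


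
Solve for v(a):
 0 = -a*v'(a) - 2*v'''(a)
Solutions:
 v(a) = C1 + Integral(C2*airyai(-2^(2/3)*a/2) + C3*airybi(-2^(2/3)*a/2), a)


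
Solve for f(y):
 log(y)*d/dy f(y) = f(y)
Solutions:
 f(y) = C1*exp(li(y))


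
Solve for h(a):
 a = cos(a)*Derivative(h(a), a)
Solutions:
 h(a) = C1 + Integral(a/cos(a), a)


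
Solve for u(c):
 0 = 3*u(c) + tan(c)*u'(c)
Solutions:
 u(c) = C1/sin(c)^3


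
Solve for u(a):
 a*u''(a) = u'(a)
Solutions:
 u(a) = C1 + C2*a^2


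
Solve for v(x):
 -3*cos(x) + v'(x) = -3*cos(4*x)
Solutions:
 v(x) = C1 + 3*sin(x) - 3*sin(4*x)/4


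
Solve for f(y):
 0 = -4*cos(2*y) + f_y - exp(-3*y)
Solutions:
 f(y) = C1 + 2*sin(2*y) - exp(-3*y)/3


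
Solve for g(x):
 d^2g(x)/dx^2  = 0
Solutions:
 g(x) = C1 + C2*x


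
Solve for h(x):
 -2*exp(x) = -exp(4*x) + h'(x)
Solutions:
 h(x) = C1 + exp(4*x)/4 - 2*exp(x)


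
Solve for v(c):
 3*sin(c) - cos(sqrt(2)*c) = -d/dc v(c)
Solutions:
 v(c) = C1 + sqrt(2)*sin(sqrt(2)*c)/2 + 3*cos(c)


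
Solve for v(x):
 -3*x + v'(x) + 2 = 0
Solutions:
 v(x) = C1 + 3*x^2/2 - 2*x


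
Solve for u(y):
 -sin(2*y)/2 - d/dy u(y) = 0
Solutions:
 u(y) = C1 + cos(2*y)/4


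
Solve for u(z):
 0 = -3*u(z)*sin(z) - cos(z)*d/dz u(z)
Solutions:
 u(z) = C1*cos(z)^3


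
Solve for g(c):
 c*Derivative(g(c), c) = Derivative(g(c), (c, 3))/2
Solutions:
 g(c) = C1 + Integral(C2*airyai(2^(1/3)*c) + C3*airybi(2^(1/3)*c), c)


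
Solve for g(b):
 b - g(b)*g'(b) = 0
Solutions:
 g(b) = -sqrt(C1 + b^2)
 g(b) = sqrt(C1 + b^2)


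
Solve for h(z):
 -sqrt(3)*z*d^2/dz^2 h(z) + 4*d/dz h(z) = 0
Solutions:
 h(z) = C1 + C2*z^(1 + 4*sqrt(3)/3)


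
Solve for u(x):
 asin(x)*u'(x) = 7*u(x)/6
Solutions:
 u(x) = C1*exp(7*Integral(1/asin(x), x)/6)


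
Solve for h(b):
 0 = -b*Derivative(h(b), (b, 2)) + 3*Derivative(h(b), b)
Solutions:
 h(b) = C1 + C2*b^4


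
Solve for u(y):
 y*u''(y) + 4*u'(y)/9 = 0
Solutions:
 u(y) = C1 + C2*y^(5/9)


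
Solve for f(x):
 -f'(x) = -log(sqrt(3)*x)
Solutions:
 f(x) = C1 + x*log(x) - x + x*log(3)/2


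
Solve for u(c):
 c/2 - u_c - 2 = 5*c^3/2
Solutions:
 u(c) = C1 - 5*c^4/8 + c^2/4 - 2*c


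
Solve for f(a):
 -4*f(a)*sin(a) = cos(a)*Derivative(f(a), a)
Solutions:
 f(a) = C1*cos(a)^4


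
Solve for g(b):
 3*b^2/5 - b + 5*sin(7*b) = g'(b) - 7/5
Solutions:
 g(b) = C1 + b^3/5 - b^2/2 + 7*b/5 - 5*cos(7*b)/7


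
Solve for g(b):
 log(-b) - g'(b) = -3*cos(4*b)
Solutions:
 g(b) = C1 + b*log(-b) - b + 3*sin(4*b)/4


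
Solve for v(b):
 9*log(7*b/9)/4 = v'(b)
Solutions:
 v(b) = C1 + 9*b*log(b)/4 - 9*b*log(3)/2 - 9*b/4 + 9*b*log(7)/4


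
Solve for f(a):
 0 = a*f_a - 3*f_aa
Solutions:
 f(a) = C1 + C2*erfi(sqrt(6)*a/6)


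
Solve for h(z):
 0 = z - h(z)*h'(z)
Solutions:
 h(z) = -sqrt(C1 + z^2)
 h(z) = sqrt(C1 + z^2)


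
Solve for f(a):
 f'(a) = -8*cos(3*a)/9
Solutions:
 f(a) = C1 - 8*sin(3*a)/27


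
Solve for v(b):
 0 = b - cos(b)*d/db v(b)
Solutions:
 v(b) = C1 + Integral(b/cos(b), b)


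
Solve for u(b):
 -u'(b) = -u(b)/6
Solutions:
 u(b) = C1*exp(b/6)


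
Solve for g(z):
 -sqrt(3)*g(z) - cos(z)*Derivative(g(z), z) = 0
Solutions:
 g(z) = C1*(sin(z) - 1)^(sqrt(3)/2)/(sin(z) + 1)^(sqrt(3)/2)


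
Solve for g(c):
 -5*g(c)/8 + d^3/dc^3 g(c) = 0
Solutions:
 g(c) = C3*exp(5^(1/3)*c/2) + (C1*sin(sqrt(3)*5^(1/3)*c/4) + C2*cos(sqrt(3)*5^(1/3)*c/4))*exp(-5^(1/3)*c/4)


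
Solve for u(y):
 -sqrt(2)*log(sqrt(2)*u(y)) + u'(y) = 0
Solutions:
 -sqrt(2)*Integral(1/(2*log(_y) + log(2)), (_y, u(y))) = C1 - y


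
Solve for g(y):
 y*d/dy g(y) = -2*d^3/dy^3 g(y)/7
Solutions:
 g(y) = C1 + Integral(C2*airyai(-2^(2/3)*7^(1/3)*y/2) + C3*airybi(-2^(2/3)*7^(1/3)*y/2), y)


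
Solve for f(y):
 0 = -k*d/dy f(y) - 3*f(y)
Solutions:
 f(y) = C1*exp(-3*y/k)


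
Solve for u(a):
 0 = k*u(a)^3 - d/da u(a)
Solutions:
 u(a) = -sqrt(2)*sqrt(-1/(C1 + a*k))/2
 u(a) = sqrt(2)*sqrt(-1/(C1 + a*k))/2


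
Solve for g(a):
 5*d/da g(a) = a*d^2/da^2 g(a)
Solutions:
 g(a) = C1 + C2*a^6


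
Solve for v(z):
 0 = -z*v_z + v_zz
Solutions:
 v(z) = C1 + C2*erfi(sqrt(2)*z/2)


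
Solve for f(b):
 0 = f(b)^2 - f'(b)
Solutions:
 f(b) = -1/(C1 + b)


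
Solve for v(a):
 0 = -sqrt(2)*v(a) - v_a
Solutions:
 v(a) = C1*exp(-sqrt(2)*a)


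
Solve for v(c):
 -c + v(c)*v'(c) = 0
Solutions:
 v(c) = -sqrt(C1 + c^2)
 v(c) = sqrt(C1 + c^2)


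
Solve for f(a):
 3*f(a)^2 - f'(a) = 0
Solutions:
 f(a) = -1/(C1 + 3*a)


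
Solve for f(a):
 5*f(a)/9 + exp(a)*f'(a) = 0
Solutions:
 f(a) = C1*exp(5*exp(-a)/9)


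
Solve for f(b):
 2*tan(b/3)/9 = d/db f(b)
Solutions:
 f(b) = C1 - 2*log(cos(b/3))/3


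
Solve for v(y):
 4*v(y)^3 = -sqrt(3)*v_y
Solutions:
 v(y) = -sqrt(6)*sqrt(-1/(C1 - 4*sqrt(3)*y))/2
 v(y) = sqrt(6)*sqrt(-1/(C1 - 4*sqrt(3)*y))/2


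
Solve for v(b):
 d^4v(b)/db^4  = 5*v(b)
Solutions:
 v(b) = C1*exp(-5^(1/4)*b) + C2*exp(5^(1/4)*b) + C3*sin(5^(1/4)*b) + C4*cos(5^(1/4)*b)


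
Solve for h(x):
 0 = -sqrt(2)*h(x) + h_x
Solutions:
 h(x) = C1*exp(sqrt(2)*x)


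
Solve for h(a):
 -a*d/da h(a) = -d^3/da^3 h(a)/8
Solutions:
 h(a) = C1 + Integral(C2*airyai(2*a) + C3*airybi(2*a), a)


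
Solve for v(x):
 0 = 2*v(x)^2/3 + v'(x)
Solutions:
 v(x) = 3/(C1 + 2*x)


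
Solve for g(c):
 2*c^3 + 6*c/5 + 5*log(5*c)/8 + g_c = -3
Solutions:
 g(c) = C1 - c^4/2 - 3*c^2/5 - 5*c*log(c)/8 - 19*c/8 - 5*c*log(5)/8


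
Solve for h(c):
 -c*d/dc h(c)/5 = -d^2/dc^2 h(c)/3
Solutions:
 h(c) = C1 + C2*erfi(sqrt(30)*c/10)


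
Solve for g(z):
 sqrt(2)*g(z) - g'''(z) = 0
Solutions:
 g(z) = C3*exp(2^(1/6)*z) + (C1*sin(2^(1/6)*sqrt(3)*z/2) + C2*cos(2^(1/6)*sqrt(3)*z/2))*exp(-2^(1/6)*z/2)


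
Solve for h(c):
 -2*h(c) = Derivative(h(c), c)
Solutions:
 h(c) = C1*exp(-2*c)


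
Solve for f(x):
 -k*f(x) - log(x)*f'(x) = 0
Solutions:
 f(x) = C1*exp(-k*li(x))


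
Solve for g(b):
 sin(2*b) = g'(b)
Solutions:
 g(b) = C1 - cos(2*b)/2


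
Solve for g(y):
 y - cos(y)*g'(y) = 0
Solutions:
 g(y) = C1 + Integral(y/cos(y), y)


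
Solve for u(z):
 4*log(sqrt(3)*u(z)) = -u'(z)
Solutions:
 Integral(1/(2*log(_y) + log(3)), (_y, u(z)))/2 = C1 - z


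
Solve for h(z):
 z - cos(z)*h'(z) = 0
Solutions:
 h(z) = C1 + Integral(z/cos(z), z)


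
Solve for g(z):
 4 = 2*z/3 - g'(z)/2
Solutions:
 g(z) = C1 + 2*z^2/3 - 8*z


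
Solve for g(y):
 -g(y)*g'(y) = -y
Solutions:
 g(y) = -sqrt(C1 + y^2)
 g(y) = sqrt(C1 + y^2)


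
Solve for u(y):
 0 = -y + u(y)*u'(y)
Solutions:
 u(y) = -sqrt(C1 + y^2)
 u(y) = sqrt(C1 + y^2)


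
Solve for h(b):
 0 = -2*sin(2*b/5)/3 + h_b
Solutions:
 h(b) = C1 - 5*cos(2*b/5)/3


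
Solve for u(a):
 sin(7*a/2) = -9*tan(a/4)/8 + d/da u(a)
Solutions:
 u(a) = C1 - 9*log(cos(a/4))/2 - 2*cos(7*a/2)/7


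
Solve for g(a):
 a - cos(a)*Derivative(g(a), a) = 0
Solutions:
 g(a) = C1 + Integral(a/cos(a), a)


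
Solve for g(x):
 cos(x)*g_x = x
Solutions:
 g(x) = C1 + Integral(x/cos(x), x)


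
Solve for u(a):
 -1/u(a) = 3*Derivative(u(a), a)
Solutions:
 u(a) = -sqrt(C1 - 6*a)/3
 u(a) = sqrt(C1 - 6*a)/3


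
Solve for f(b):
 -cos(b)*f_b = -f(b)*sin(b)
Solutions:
 f(b) = C1/cos(b)


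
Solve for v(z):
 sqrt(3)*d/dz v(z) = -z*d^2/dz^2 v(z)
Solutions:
 v(z) = C1 + C2*z^(1 - sqrt(3))


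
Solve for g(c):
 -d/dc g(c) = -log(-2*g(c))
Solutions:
 -Integral(1/(log(-_y) + log(2)), (_y, g(c))) = C1 - c


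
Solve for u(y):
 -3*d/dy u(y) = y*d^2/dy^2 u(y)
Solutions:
 u(y) = C1 + C2/y^2


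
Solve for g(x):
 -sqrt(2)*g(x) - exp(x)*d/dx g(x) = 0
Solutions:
 g(x) = C1*exp(sqrt(2)*exp(-x))


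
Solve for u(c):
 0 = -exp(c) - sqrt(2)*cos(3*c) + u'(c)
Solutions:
 u(c) = C1 + exp(c) + sqrt(2)*sin(3*c)/3


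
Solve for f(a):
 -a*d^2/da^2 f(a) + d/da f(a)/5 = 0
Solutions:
 f(a) = C1 + C2*a^(6/5)


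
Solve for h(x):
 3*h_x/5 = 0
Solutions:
 h(x) = C1


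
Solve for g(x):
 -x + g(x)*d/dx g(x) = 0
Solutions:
 g(x) = -sqrt(C1 + x^2)
 g(x) = sqrt(C1 + x^2)


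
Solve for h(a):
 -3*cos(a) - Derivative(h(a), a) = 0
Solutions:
 h(a) = C1 - 3*sin(a)


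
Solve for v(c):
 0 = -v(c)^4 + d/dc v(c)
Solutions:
 v(c) = (-1/(C1 + 3*c))^(1/3)
 v(c) = (-1/(C1 + c))^(1/3)*(-3^(2/3) - 3*3^(1/6)*I)/6
 v(c) = (-1/(C1 + c))^(1/3)*(-3^(2/3) + 3*3^(1/6)*I)/6


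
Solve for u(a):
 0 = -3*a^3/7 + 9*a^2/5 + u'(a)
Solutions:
 u(a) = C1 + 3*a^4/28 - 3*a^3/5


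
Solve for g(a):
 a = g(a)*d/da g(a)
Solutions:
 g(a) = -sqrt(C1 + a^2)
 g(a) = sqrt(C1 + a^2)


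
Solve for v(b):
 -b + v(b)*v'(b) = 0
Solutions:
 v(b) = -sqrt(C1 + b^2)
 v(b) = sqrt(C1 + b^2)


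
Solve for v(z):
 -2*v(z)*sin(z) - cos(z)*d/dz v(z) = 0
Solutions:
 v(z) = C1*cos(z)^2


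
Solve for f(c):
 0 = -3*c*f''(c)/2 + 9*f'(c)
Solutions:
 f(c) = C1 + C2*c^7


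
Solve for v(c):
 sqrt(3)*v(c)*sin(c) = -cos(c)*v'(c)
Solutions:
 v(c) = C1*cos(c)^(sqrt(3))


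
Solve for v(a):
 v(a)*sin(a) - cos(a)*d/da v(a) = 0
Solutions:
 v(a) = C1/cos(a)


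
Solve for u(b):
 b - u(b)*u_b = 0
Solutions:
 u(b) = -sqrt(C1 + b^2)
 u(b) = sqrt(C1 + b^2)


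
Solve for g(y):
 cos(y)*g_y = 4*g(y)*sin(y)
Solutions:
 g(y) = C1/cos(y)^4


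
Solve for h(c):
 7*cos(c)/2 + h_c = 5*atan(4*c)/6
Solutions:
 h(c) = C1 + 5*c*atan(4*c)/6 - 5*log(16*c^2 + 1)/48 - 7*sin(c)/2


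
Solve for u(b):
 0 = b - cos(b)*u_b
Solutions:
 u(b) = C1 + Integral(b/cos(b), b)


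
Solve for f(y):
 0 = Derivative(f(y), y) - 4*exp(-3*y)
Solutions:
 f(y) = C1 - 4*exp(-3*y)/3


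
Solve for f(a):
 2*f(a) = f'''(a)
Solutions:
 f(a) = C3*exp(2^(1/3)*a) + (C1*sin(2^(1/3)*sqrt(3)*a/2) + C2*cos(2^(1/3)*sqrt(3)*a/2))*exp(-2^(1/3)*a/2)


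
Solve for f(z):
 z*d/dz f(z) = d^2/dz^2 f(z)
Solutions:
 f(z) = C1 + C2*erfi(sqrt(2)*z/2)


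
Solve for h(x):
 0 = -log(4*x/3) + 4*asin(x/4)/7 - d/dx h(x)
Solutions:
 h(x) = C1 - x*log(x) + 4*x*asin(x/4)/7 - 2*x*log(2) + x + x*log(3) + 4*sqrt(16 - x^2)/7


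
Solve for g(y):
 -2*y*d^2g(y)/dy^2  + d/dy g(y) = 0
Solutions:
 g(y) = C1 + C2*y^(3/2)


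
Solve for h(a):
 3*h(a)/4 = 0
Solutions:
 h(a) = 0


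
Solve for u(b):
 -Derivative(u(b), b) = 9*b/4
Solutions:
 u(b) = C1 - 9*b^2/8


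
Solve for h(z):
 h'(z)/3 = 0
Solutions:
 h(z) = C1


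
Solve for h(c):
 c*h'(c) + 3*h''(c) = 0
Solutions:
 h(c) = C1 + C2*erf(sqrt(6)*c/6)


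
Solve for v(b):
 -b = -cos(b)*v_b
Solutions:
 v(b) = C1 + Integral(b/cos(b), b)


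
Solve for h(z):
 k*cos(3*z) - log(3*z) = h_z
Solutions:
 h(z) = C1 + k*sin(3*z)/3 - z*log(z) - z*log(3) + z


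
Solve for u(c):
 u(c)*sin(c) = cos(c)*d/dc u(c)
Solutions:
 u(c) = C1/cos(c)


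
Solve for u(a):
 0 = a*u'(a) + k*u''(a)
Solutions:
 u(a) = C1 + C2*sqrt(k)*erf(sqrt(2)*a*sqrt(1/k)/2)


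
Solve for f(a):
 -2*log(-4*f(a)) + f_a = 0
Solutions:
 -Integral(1/(log(-_y) + 2*log(2)), (_y, f(a)))/2 = C1 - a


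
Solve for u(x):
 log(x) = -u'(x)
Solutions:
 u(x) = C1 - x*log(x) + x


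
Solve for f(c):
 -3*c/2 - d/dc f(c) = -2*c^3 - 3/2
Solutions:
 f(c) = C1 + c^4/2 - 3*c^2/4 + 3*c/2


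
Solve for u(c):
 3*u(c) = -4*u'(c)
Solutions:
 u(c) = C1*exp(-3*c/4)


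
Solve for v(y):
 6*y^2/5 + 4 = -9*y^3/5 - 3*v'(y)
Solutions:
 v(y) = C1 - 3*y^4/20 - 2*y^3/15 - 4*y/3


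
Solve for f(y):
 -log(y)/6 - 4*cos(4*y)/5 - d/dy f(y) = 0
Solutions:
 f(y) = C1 - y*log(y)/6 + y/6 - sin(4*y)/5


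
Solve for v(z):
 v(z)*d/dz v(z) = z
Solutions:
 v(z) = -sqrt(C1 + z^2)
 v(z) = sqrt(C1 + z^2)


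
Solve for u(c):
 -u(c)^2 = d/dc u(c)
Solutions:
 u(c) = 1/(C1 + c)


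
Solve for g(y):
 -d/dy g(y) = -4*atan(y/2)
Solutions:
 g(y) = C1 + 4*y*atan(y/2) - 4*log(y^2 + 4)


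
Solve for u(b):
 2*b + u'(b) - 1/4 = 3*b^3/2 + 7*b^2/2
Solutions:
 u(b) = C1 + 3*b^4/8 + 7*b^3/6 - b^2 + b/4


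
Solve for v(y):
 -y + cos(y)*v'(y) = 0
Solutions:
 v(y) = C1 + Integral(y/cos(y), y)


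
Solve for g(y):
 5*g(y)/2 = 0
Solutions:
 g(y) = 0


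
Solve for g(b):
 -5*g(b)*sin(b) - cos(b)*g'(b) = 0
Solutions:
 g(b) = C1*cos(b)^5


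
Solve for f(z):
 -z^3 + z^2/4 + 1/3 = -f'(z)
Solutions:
 f(z) = C1 + z^4/4 - z^3/12 - z/3


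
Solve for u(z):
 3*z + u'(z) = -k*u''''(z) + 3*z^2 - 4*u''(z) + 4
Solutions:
 u(z) = C1 + C2*exp(2^(1/3)*z*(6^(1/3)*(sqrt(3)*sqrt((27 + 256/k)/k^2) + 9/k)^(1/3)/12 - 2^(1/3)*3^(5/6)*I*(sqrt(3)*sqrt((27 + 256/k)/k^2) + 9/k)^(1/3)/12 + 8/(k*(-3^(1/3) + 3^(5/6)*I)*(sqrt(3)*sqrt((27 + 256/k)/k^2) + 9/k)^(1/3)))) + C3*exp(2^(1/3)*z*(6^(1/3)*(sqrt(3)*sqrt((27 + 256/k)/k^2) + 9/k)^(1/3)/12 + 2^(1/3)*3^(5/6)*I*(sqrt(3)*sqrt((27 + 256/k)/k^2) + 9/k)^(1/3)/12 - 8/(k*(3^(1/3) + 3^(5/6)*I)*(sqrt(3)*sqrt((27 + 256/k)/k^2) + 9/k)^(1/3)))) + C4*exp(6^(1/3)*z*(-2^(1/3)*(sqrt(3)*sqrt((27 + 256/k)/k^2) + 9/k)^(1/3) + 8*3^(1/3)/(k*(sqrt(3)*sqrt((27 + 256/k)/k^2) + 9/k)^(1/3)))/6) + z^3 - 27*z^2/2 + 112*z


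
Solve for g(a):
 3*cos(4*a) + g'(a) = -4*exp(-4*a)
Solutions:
 g(a) = C1 - 3*sin(4*a)/4 + exp(-4*a)


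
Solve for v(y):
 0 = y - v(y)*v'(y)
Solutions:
 v(y) = -sqrt(C1 + y^2)
 v(y) = sqrt(C1 + y^2)


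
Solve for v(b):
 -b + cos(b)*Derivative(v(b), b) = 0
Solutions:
 v(b) = C1 + Integral(b/cos(b), b)


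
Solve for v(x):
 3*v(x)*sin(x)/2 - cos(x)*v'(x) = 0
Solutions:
 v(x) = C1/cos(x)^(3/2)


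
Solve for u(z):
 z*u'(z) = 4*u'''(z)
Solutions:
 u(z) = C1 + Integral(C2*airyai(2^(1/3)*z/2) + C3*airybi(2^(1/3)*z/2), z)


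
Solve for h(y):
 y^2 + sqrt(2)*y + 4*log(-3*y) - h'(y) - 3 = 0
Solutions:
 h(y) = C1 + y^3/3 + sqrt(2)*y^2/2 + 4*y*log(-y) + y*(-7 + 4*log(3))


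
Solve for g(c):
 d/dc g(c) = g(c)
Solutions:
 g(c) = C1*exp(c)


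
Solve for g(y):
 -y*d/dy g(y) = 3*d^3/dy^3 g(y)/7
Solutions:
 g(y) = C1 + Integral(C2*airyai(-3^(2/3)*7^(1/3)*y/3) + C3*airybi(-3^(2/3)*7^(1/3)*y/3), y)


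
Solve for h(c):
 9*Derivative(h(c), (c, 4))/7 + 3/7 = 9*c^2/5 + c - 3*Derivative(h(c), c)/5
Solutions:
 h(c) = C1 + C4*exp(-15^(2/3)*7^(1/3)*c/15) + c^3 + 5*c^2/6 - 5*c/7 + (C2*sin(3^(1/6)*5^(2/3)*7^(1/3)*c/10) + C3*cos(3^(1/6)*5^(2/3)*7^(1/3)*c/10))*exp(15^(2/3)*7^(1/3)*c/30)


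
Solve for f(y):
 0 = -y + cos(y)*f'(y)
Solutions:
 f(y) = C1 + Integral(y/cos(y), y)


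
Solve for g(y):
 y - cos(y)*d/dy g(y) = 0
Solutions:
 g(y) = C1 + Integral(y/cos(y), y)


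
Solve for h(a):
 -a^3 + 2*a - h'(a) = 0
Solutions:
 h(a) = C1 - a^4/4 + a^2


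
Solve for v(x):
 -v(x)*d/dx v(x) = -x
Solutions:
 v(x) = -sqrt(C1 + x^2)
 v(x) = sqrt(C1 + x^2)


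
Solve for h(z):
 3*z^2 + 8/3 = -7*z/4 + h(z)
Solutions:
 h(z) = 3*z^2 + 7*z/4 + 8/3


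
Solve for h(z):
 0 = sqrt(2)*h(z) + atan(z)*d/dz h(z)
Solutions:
 h(z) = C1*exp(-sqrt(2)*Integral(1/atan(z), z))


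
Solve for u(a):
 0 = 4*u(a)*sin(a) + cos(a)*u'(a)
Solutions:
 u(a) = C1*cos(a)^4


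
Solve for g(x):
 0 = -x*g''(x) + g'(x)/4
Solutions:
 g(x) = C1 + C2*x^(5/4)


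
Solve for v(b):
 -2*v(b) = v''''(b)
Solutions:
 v(b) = (C1*sin(2^(3/4)*b/2) + C2*cos(2^(3/4)*b/2))*exp(-2^(3/4)*b/2) + (C3*sin(2^(3/4)*b/2) + C4*cos(2^(3/4)*b/2))*exp(2^(3/4)*b/2)


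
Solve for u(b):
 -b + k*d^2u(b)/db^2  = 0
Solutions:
 u(b) = C1 + C2*b + b^3/(6*k)


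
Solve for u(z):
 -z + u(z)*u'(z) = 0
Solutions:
 u(z) = -sqrt(C1 + z^2)
 u(z) = sqrt(C1 + z^2)


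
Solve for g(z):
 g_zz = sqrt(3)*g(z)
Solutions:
 g(z) = C1*exp(-3^(1/4)*z) + C2*exp(3^(1/4)*z)


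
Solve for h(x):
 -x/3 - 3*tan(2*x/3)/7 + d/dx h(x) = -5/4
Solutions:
 h(x) = C1 + x^2/6 - 5*x/4 - 9*log(cos(2*x/3))/14


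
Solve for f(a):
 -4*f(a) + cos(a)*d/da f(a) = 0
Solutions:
 f(a) = C1*(sin(a)^2 + 2*sin(a) + 1)/(sin(a)^2 - 2*sin(a) + 1)


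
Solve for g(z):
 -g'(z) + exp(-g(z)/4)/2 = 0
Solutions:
 g(z) = 4*log(C1 + z/8)


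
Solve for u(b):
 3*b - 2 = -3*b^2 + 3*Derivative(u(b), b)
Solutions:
 u(b) = C1 + b^3/3 + b^2/2 - 2*b/3


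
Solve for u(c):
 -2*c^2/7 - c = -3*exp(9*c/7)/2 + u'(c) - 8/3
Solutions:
 u(c) = C1 - 2*c^3/21 - c^2/2 + 8*c/3 + 7*exp(9*c/7)/6


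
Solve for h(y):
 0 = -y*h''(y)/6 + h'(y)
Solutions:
 h(y) = C1 + C2*y^7


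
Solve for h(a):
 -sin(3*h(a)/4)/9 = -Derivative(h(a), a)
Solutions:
 -a/9 + 2*log(cos(3*h(a)/4) - 1)/3 - 2*log(cos(3*h(a)/4) + 1)/3 = C1


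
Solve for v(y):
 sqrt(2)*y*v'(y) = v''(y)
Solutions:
 v(y) = C1 + C2*erfi(2^(3/4)*y/2)


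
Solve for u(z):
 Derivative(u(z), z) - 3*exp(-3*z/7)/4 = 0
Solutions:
 u(z) = C1 - 7*exp(-3*z/7)/4


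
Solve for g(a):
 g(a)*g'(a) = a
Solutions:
 g(a) = -sqrt(C1 + a^2)
 g(a) = sqrt(C1 + a^2)


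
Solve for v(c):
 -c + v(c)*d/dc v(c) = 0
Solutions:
 v(c) = -sqrt(C1 + c^2)
 v(c) = sqrt(C1 + c^2)


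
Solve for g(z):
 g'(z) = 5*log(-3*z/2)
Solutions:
 g(z) = C1 + 5*z*log(-z) + 5*z*(-1 - log(2) + log(3))


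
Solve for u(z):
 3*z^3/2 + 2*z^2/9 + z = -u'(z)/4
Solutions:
 u(z) = C1 - 3*z^4/2 - 8*z^3/27 - 2*z^2


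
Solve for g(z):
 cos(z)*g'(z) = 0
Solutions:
 g(z) = C1


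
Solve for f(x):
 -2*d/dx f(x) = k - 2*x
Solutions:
 f(x) = C1 - k*x/2 + x^2/2


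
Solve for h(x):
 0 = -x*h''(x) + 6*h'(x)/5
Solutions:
 h(x) = C1 + C2*x^(11/5)


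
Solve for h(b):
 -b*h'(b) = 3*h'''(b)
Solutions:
 h(b) = C1 + Integral(C2*airyai(-3^(2/3)*b/3) + C3*airybi(-3^(2/3)*b/3), b)


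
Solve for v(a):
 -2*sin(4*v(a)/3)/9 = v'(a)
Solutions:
 2*a/9 + 3*log(cos(4*v(a)/3) - 1)/8 - 3*log(cos(4*v(a)/3) + 1)/8 = C1


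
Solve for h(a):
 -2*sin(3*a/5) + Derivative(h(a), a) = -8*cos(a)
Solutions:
 h(a) = C1 - 8*sin(a) - 10*cos(3*a/5)/3


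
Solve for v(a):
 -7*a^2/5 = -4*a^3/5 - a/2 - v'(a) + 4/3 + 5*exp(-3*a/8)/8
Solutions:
 v(a) = C1 - a^4/5 + 7*a^3/15 - a^2/4 + 4*a/3 - 5*exp(-3*a/8)/3


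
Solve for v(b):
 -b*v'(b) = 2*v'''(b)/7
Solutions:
 v(b) = C1 + Integral(C2*airyai(-2^(2/3)*7^(1/3)*b/2) + C3*airybi(-2^(2/3)*7^(1/3)*b/2), b)


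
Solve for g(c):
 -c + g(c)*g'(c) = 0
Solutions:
 g(c) = -sqrt(C1 + c^2)
 g(c) = sqrt(C1 + c^2)


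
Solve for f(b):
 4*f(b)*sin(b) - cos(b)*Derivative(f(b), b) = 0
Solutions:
 f(b) = C1/cos(b)^4


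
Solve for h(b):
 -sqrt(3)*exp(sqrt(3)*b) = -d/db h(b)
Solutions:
 h(b) = C1 + exp(sqrt(3)*b)


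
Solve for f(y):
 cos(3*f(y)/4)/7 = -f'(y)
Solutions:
 y/7 - 2*log(sin(3*f(y)/4) - 1)/3 + 2*log(sin(3*f(y)/4) + 1)/3 = C1


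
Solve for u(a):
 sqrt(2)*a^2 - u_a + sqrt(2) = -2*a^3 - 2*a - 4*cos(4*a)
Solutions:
 u(a) = C1 + a^4/2 + sqrt(2)*a^3/3 + a^2 + sqrt(2)*a + sin(4*a)


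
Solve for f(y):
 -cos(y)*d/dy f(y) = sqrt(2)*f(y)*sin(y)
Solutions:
 f(y) = C1*cos(y)^(sqrt(2))


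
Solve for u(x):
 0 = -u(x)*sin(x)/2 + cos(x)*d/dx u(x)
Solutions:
 u(x) = C1/sqrt(cos(x))


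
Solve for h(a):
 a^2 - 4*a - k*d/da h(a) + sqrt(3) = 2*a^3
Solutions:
 h(a) = C1 - a^4/(2*k) + a^3/(3*k) - 2*a^2/k + sqrt(3)*a/k


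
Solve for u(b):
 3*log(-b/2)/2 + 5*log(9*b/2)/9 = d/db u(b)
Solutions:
 u(b) = C1 + 37*b*log(b)/18 + b*(-37 - 37*log(2) + 20*log(3) + 27*I*pi)/18


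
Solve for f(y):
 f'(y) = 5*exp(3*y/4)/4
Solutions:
 f(y) = C1 + 5*exp(3*y/4)/3


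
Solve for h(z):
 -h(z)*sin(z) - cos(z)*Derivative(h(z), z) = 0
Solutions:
 h(z) = C1*cos(z)


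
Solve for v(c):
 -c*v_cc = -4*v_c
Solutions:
 v(c) = C1 + C2*c^5


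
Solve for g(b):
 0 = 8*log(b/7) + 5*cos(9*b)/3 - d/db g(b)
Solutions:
 g(b) = C1 + 8*b*log(b) - 8*b*log(7) - 8*b + 5*sin(9*b)/27


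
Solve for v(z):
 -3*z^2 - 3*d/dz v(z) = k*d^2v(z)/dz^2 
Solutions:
 v(z) = C1 + C2*exp(-3*z/k) - 2*k^2*z/9 + k*z^2/3 - z^3/3


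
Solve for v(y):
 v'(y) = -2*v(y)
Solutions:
 v(y) = C1*exp(-2*y)


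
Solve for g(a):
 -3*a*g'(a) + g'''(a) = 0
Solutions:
 g(a) = C1 + Integral(C2*airyai(3^(1/3)*a) + C3*airybi(3^(1/3)*a), a)


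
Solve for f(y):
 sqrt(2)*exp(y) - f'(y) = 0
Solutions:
 f(y) = C1 + sqrt(2)*exp(y)


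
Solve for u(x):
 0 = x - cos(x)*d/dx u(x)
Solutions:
 u(x) = C1 + Integral(x/cos(x), x)


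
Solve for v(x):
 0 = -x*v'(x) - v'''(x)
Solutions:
 v(x) = C1 + Integral(C2*airyai(-x) + C3*airybi(-x), x)


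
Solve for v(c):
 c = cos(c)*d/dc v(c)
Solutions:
 v(c) = C1 + Integral(c/cos(c), c)


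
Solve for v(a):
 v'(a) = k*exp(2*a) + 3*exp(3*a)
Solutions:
 v(a) = C1 + k*exp(2*a)/2 + exp(3*a)


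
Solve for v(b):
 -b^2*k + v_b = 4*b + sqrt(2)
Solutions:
 v(b) = C1 + b^3*k/3 + 2*b^2 + sqrt(2)*b


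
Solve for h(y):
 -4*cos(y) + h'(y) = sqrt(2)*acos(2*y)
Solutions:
 h(y) = C1 + sqrt(2)*(y*acos(2*y) - sqrt(1 - 4*y^2)/2) + 4*sin(y)


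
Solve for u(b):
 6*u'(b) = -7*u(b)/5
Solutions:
 u(b) = C1*exp(-7*b/30)


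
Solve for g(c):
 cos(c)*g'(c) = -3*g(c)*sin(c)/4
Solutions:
 g(c) = C1*cos(c)^(3/4)


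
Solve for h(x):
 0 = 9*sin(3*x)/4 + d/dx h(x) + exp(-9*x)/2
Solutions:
 h(x) = C1 + 3*cos(3*x)/4 + exp(-9*x)/18


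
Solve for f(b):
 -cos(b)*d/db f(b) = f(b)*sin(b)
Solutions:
 f(b) = C1*cos(b)


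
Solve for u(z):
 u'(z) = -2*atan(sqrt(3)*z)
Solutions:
 u(z) = C1 - 2*z*atan(sqrt(3)*z) + sqrt(3)*log(3*z^2 + 1)/3


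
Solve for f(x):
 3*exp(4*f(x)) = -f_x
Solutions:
 f(x) = log(-I*(1/(C1 + 12*x))^(1/4))
 f(x) = log(I*(1/(C1 + 12*x))^(1/4))
 f(x) = log(-(1/(C1 + 12*x))^(1/4))
 f(x) = log(1/(C1 + 12*x))/4


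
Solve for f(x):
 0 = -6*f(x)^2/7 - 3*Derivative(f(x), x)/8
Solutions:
 f(x) = 7/(C1 + 16*x)


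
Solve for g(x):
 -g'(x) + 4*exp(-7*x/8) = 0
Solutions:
 g(x) = C1 - 32*exp(-7*x/8)/7


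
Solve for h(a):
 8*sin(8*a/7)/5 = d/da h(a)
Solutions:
 h(a) = C1 - 7*cos(8*a/7)/5


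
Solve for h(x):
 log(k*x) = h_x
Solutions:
 h(x) = C1 + x*log(k*x) - x


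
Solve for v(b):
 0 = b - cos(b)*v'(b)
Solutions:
 v(b) = C1 + Integral(b/cos(b), b)


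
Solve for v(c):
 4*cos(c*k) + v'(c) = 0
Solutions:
 v(c) = C1 - 4*sin(c*k)/k


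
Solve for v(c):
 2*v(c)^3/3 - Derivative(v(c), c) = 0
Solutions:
 v(c) = -sqrt(6)*sqrt(-1/(C1 + 2*c))/2
 v(c) = sqrt(6)*sqrt(-1/(C1 + 2*c))/2


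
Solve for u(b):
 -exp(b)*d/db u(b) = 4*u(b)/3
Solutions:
 u(b) = C1*exp(4*exp(-b)/3)


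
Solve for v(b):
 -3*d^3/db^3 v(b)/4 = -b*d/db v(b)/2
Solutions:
 v(b) = C1 + Integral(C2*airyai(2^(1/3)*3^(2/3)*b/3) + C3*airybi(2^(1/3)*3^(2/3)*b/3), b)


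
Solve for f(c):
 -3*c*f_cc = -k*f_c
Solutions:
 f(c) = C1 + c^(re(k)/3 + 1)*(C2*sin(log(c)*Abs(im(k))/3) + C3*cos(log(c)*im(k)/3))


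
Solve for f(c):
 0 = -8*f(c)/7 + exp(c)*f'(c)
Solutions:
 f(c) = C1*exp(-8*exp(-c)/7)


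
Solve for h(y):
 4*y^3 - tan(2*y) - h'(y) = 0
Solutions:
 h(y) = C1 + y^4 + log(cos(2*y))/2


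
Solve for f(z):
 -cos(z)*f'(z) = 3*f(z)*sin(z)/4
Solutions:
 f(z) = C1*cos(z)^(3/4)


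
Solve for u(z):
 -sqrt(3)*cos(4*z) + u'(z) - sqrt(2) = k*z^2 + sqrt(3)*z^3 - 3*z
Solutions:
 u(z) = C1 + k*z^3/3 + sqrt(3)*z^4/4 - 3*z^2/2 + sqrt(2)*z + sqrt(3)*sin(4*z)/4


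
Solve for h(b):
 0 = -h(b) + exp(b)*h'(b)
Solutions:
 h(b) = C1*exp(-exp(-b))


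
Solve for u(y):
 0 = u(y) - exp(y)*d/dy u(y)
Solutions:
 u(y) = C1*exp(-exp(-y))


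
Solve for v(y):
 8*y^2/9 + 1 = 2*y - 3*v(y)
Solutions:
 v(y) = -8*y^2/27 + 2*y/3 - 1/3


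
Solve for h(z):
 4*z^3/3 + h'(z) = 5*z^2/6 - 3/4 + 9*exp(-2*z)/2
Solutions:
 h(z) = C1 - z^4/3 + 5*z^3/18 - 3*z/4 - 9*exp(-2*z)/4


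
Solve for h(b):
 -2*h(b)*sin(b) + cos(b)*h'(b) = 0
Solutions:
 h(b) = C1/cos(b)^2


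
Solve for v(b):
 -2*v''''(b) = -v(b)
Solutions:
 v(b) = C1*exp(-2^(3/4)*b/2) + C2*exp(2^(3/4)*b/2) + C3*sin(2^(3/4)*b/2) + C4*cos(2^(3/4)*b/2)


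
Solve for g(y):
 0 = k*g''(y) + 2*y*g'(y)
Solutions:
 g(y) = C1 + C2*sqrt(k)*erf(y*sqrt(1/k))


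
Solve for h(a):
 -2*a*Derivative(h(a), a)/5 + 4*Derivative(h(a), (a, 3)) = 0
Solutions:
 h(a) = C1 + Integral(C2*airyai(10^(2/3)*a/10) + C3*airybi(10^(2/3)*a/10), a)


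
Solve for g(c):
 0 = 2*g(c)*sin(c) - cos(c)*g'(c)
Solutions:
 g(c) = C1/cos(c)^2


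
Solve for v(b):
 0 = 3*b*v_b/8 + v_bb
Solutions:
 v(b) = C1 + C2*erf(sqrt(3)*b/4)


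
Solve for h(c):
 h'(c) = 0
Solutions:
 h(c) = C1


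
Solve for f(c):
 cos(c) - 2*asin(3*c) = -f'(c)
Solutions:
 f(c) = C1 + 2*c*asin(3*c) + 2*sqrt(1 - 9*c^2)/3 - sin(c)


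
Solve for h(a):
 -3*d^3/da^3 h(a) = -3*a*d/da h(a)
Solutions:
 h(a) = C1 + Integral(C2*airyai(a) + C3*airybi(a), a)


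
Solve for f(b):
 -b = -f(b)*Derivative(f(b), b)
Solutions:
 f(b) = -sqrt(C1 + b^2)
 f(b) = sqrt(C1 + b^2)


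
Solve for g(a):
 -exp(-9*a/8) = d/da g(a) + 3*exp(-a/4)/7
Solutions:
 g(a) = C1 + 12*exp(-a/4)/7 + 8*exp(-9*a/8)/9


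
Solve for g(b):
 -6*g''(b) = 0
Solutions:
 g(b) = C1 + C2*b


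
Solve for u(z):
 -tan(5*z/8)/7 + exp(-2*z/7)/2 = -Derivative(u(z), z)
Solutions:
 u(z) = C1 + 4*log(tan(5*z/8)^2 + 1)/35 + 7*exp(-2*z/7)/4


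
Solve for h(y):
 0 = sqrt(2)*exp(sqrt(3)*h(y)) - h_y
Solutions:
 h(y) = sqrt(3)*(2*log(-1/(C1 + sqrt(2)*y)) - log(3))/6


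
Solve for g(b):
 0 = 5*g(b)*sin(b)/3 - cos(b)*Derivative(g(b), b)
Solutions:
 g(b) = C1/cos(b)^(5/3)


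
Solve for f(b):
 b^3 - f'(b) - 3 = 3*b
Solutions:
 f(b) = C1 + b^4/4 - 3*b^2/2 - 3*b


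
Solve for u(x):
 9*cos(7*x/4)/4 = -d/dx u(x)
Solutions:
 u(x) = C1 - 9*sin(7*x/4)/7


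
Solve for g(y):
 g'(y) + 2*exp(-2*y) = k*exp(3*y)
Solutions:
 g(y) = C1 + k*exp(3*y)/3 + exp(-2*y)


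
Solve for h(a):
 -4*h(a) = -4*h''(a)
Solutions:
 h(a) = C1*exp(-a) + C2*exp(a)


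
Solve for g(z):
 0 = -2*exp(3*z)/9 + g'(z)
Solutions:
 g(z) = C1 + 2*exp(3*z)/27


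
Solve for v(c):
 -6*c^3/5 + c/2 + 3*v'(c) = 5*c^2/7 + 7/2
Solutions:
 v(c) = C1 + c^4/10 + 5*c^3/63 - c^2/12 + 7*c/6


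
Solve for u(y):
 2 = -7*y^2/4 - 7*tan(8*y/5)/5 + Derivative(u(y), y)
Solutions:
 u(y) = C1 + 7*y^3/12 + 2*y - 7*log(cos(8*y/5))/8


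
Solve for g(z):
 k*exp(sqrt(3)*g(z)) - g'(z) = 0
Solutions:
 g(z) = sqrt(3)*(2*log(-1/(C1 + k*z)) - log(3))/6


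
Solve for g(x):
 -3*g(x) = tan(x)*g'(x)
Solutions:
 g(x) = C1/sin(x)^3


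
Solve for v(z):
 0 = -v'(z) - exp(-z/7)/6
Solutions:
 v(z) = C1 + 7*exp(-z/7)/6


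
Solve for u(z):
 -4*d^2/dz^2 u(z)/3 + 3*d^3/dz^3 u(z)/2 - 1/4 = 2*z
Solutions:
 u(z) = C1 + C2*z + C3*exp(8*z/9) - z^3/4 - 15*z^2/16


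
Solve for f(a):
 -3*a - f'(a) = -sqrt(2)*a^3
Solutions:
 f(a) = C1 + sqrt(2)*a^4/4 - 3*a^2/2


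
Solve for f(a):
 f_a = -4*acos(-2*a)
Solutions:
 f(a) = C1 - 4*a*acos(-2*a) - 2*sqrt(1 - 4*a^2)


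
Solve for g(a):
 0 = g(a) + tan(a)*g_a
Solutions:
 g(a) = C1/sin(a)


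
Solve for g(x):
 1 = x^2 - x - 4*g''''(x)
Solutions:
 g(x) = C1 + C2*x + C3*x^2 + C4*x^3 + x^6/1440 - x^5/480 - x^4/96


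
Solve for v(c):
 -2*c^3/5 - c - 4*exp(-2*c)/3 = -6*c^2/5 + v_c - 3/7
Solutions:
 v(c) = C1 - c^4/10 + 2*c^3/5 - c^2/2 + 3*c/7 + 2*exp(-2*c)/3


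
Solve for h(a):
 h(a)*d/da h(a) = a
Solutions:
 h(a) = -sqrt(C1 + a^2)
 h(a) = sqrt(C1 + a^2)


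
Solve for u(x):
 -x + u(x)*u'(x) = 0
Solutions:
 u(x) = -sqrt(C1 + x^2)
 u(x) = sqrt(C1 + x^2)


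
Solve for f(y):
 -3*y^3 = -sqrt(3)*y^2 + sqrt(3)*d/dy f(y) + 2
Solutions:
 f(y) = C1 - sqrt(3)*y^4/4 + y^3/3 - 2*sqrt(3)*y/3


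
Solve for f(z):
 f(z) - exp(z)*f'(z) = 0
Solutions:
 f(z) = C1*exp(-exp(-z))


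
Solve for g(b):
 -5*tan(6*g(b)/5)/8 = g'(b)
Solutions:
 g(b) = -5*asin(C1*exp(-3*b/4))/6 + 5*pi/6
 g(b) = 5*asin(C1*exp(-3*b/4))/6


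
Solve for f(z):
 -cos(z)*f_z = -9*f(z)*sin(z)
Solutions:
 f(z) = C1/cos(z)^9


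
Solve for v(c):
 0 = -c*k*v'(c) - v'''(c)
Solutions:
 v(c) = C1 + Integral(C2*airyai(c*(-k)^(1/3)) + C3*airybi(c*(-k)^(1/3)), c)


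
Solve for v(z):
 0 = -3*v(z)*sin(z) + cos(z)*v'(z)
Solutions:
 v(z) = C1/cos(z)^3


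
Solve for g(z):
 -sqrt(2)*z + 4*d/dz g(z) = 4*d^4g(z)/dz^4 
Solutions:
 g(z) = C1 + C4*exp(z) + sqrt(2)*z^2/8 + (C2*sin(sqrt(3)*z/2) + C3*cos(sqrt(3)*z/2))*exp(-z/2)


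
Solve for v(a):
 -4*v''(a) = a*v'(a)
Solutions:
 v(a) = C1 + C2*erf(sqrt(2)*a/4)


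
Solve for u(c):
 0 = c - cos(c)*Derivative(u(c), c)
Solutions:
 u(c) = C1 + Integral(c/cos(c), c)


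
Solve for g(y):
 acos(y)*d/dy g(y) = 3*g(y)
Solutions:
 g(y) = C1*exp(3*Integral(1/acos(y), y))


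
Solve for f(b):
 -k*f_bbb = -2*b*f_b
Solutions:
 f(b) = C1 + Integral(C2*airyai(2^(1/3)*b*(1/k)^(1/3)) + C3*airybi(2^(1/3)*b*(1/k)^(1/3)), b)


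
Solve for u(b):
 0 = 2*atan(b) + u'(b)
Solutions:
 u(b) = C1 - 2*b*atan(b) + log(b^2 + 1)


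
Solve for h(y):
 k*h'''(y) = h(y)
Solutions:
 h(y) = C1*exp(y*(1/k)^(1/3)) + C2*exp(y*(-1 + sqrt(3)*I)*(1/k)^(1/3)/2) + C3*exp(-y*(1 + sqrt(3)*I)*(1/k)^(1/3)/2)


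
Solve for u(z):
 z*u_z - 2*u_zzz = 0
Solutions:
 u(z) = C1 + Integral(C2*airyai(2^(2/3)*z/2) + C3*airybi(2^(2/3)*z/2), z)


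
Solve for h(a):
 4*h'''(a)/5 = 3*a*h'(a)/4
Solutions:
 h(a) = C1 + Integral(C2*airyai(15^(1/3)*2^(2/3)*a/4) + C3*airybi(15^(1/3)*2^(2/3)*a/4), a)


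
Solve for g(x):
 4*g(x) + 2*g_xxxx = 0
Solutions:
 g(x) = (C1*sin(2^(3/4)*x/2) + C2*cos(2^(3/4)*x/2))*exp(-2^(3/4)*x/2) + (C3*sin(2^(3/4)*x/2) + C4*cos(2^(3/4)*x/2))*exp(2^(3/4)*x/2)


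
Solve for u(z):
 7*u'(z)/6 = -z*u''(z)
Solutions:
 u(z) = C1 + C2/z^(1/6)


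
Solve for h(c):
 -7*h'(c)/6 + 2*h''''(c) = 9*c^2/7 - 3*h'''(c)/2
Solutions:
 h(c) = C1 + C2*exp(-c*(3*3^(1/3)/(20*sqrt(7) + 53)^(1/3) + 6 + 3^(2/3)*(20*sqrt(7) + 53)^(1/3))/24)*sin(3^(1/6)*c*(-(20*sqrt(7) + 53)^(1/3) + 3^(2/3)/(20*sqrt(7) + 53)^(1/3))/8) + C3*exp(-c*(3*3^(1/3)/(20*sqrt(7) + 53)^(1/3) + 6 + 3^(2/3)*(20*sqrt(7) + 53)^(1/3))/24)*cos(3^(1/6)*c*(-(20*sqrt(7) + 53)^(1/3) + 3^(2/3)/(20*sqrt(7) + 53)^(1/3))/8) + C4*exp(c*(-3 + 3*3^(1/3)/(20*sqrt(7) + 53)^(1/3) + 3^(2/3)*(20*sqrt(7) + 53)^(1/3))/12) - 18*c^3/49 - 972*c/343
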